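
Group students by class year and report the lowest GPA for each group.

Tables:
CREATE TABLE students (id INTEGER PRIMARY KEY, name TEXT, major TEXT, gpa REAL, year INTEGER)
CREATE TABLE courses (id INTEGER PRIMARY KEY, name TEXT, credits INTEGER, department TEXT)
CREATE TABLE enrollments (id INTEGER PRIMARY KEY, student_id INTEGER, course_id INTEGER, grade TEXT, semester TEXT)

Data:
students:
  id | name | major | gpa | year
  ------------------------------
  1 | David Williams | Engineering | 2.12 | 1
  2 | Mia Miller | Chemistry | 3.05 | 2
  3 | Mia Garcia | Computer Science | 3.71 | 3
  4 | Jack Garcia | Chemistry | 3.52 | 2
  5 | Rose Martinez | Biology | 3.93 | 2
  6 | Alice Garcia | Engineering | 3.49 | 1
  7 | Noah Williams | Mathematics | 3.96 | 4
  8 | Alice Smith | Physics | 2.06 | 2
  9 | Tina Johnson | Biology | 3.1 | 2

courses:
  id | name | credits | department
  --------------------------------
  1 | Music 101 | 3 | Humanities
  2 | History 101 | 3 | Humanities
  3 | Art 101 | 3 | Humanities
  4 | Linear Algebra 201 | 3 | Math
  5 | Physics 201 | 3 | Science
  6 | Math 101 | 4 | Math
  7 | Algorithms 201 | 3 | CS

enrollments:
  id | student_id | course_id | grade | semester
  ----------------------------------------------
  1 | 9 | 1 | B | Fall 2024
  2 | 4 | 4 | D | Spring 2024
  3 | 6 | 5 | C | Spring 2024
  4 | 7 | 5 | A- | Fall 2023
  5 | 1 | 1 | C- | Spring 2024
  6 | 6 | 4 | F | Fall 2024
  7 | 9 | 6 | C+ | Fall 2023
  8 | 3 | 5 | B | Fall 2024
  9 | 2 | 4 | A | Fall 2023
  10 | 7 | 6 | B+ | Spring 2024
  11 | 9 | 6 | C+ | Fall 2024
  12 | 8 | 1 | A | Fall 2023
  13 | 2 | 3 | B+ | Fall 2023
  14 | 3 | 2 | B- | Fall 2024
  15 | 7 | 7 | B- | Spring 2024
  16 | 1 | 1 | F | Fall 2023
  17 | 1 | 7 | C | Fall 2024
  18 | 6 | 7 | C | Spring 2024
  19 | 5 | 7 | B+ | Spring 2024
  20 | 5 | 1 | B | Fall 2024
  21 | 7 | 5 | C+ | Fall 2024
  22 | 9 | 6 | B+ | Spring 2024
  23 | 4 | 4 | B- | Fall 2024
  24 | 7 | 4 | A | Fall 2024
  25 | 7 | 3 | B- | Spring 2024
SELECT year, MIN(gpa) AS min_gpa FROM students GROUP BY year

Execution result:
year | min_gpa
1 | 2.12
2 | 2.06
3 | 3.71
4 | 3.96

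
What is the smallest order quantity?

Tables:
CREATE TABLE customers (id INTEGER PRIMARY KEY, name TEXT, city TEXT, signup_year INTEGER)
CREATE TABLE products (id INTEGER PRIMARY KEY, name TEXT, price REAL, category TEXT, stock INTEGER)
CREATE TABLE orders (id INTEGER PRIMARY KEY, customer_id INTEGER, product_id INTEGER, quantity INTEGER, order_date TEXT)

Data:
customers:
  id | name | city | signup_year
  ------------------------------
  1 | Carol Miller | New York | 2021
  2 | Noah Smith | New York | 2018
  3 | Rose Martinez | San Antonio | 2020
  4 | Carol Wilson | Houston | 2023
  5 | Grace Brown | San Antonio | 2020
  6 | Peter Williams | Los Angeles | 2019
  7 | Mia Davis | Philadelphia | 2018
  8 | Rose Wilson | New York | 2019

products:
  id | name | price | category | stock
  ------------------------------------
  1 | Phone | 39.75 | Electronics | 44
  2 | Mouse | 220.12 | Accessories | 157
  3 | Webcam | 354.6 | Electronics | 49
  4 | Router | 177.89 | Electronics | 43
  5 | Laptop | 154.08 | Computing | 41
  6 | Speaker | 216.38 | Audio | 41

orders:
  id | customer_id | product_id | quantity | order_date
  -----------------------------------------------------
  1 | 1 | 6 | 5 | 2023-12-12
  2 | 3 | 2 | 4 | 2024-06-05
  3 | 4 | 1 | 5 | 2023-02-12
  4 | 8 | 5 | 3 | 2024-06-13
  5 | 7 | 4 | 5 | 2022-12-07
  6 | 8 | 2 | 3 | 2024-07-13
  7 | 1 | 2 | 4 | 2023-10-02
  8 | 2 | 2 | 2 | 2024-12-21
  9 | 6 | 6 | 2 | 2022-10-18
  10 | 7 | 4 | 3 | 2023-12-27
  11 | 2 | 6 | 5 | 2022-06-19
SELECT MIN(quantity) FROM orders

Execution result:
2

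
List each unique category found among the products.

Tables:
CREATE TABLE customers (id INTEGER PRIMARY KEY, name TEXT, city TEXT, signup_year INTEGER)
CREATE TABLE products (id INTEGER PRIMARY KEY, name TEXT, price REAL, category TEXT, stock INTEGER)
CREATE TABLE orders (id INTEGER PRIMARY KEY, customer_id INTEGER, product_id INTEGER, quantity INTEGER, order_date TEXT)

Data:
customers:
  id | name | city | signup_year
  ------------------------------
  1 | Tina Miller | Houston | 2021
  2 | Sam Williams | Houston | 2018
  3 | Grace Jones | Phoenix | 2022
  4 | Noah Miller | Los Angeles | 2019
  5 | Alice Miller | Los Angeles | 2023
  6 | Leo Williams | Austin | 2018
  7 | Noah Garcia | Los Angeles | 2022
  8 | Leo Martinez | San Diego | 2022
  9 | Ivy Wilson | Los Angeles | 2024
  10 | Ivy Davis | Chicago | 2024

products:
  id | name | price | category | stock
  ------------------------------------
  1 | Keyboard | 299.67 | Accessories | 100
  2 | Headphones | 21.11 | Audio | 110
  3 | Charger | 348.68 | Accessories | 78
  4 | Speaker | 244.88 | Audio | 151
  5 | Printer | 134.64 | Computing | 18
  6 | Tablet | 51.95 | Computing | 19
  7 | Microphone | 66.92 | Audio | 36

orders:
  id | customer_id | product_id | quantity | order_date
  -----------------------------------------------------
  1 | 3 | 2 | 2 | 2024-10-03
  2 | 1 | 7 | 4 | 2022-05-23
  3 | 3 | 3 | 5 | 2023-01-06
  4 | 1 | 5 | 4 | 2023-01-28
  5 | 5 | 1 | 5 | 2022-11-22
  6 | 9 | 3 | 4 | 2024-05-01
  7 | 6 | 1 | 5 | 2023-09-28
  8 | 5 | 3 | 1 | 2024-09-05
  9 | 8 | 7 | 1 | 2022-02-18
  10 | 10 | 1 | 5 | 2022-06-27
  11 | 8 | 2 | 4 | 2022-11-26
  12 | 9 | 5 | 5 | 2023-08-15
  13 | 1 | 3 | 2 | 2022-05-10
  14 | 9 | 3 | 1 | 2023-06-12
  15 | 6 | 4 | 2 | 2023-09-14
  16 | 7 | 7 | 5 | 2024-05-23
SELECT DISTINCT category FROM products

Execution result:
category
Accessories
Audio
Computing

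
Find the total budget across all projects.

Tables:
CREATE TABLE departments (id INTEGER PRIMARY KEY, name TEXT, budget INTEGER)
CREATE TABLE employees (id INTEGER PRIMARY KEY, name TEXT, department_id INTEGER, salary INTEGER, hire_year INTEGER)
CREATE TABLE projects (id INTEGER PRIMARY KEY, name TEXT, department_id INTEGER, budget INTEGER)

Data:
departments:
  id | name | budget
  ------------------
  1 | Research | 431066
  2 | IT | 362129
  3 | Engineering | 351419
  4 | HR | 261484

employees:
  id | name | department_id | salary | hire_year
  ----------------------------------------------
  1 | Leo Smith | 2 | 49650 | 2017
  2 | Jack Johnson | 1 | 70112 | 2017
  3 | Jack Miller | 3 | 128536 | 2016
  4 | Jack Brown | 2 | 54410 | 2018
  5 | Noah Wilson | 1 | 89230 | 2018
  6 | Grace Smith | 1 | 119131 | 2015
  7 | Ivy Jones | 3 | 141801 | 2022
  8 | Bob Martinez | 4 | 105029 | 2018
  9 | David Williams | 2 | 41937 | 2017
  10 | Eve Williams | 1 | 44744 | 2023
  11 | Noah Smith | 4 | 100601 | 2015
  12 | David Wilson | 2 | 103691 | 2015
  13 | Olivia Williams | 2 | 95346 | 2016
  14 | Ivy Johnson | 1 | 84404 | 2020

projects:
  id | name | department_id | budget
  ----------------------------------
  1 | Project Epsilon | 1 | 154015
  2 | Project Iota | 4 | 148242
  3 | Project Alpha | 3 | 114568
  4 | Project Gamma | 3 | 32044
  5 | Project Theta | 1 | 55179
SELECT SUM(budget) FROM projects

Execution result:
504048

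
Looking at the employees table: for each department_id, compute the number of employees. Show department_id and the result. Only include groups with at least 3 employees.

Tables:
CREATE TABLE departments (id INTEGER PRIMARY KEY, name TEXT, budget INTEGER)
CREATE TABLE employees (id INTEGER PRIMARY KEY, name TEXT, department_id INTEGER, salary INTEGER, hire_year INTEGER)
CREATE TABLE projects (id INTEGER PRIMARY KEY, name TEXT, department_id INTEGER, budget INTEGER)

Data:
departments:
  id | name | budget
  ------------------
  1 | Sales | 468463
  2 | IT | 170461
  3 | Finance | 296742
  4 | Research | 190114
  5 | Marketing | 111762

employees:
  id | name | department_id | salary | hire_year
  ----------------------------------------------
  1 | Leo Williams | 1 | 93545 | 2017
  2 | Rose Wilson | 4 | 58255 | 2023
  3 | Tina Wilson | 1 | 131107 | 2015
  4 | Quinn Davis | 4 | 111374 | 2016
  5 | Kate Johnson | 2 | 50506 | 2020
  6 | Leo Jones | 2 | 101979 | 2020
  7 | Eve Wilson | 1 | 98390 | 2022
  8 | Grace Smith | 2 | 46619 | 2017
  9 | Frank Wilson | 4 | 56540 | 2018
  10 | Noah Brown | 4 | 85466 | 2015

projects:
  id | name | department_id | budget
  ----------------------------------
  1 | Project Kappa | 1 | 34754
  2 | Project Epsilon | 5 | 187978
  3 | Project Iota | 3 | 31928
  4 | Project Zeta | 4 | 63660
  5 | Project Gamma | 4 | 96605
SELECT department_id, COUNT(*) AS n FROM employees GROUP BY department_id HAVING COUNT(*) >= 3

Execution result:
department_id | n
1 | 3
2 | 3
4 | 4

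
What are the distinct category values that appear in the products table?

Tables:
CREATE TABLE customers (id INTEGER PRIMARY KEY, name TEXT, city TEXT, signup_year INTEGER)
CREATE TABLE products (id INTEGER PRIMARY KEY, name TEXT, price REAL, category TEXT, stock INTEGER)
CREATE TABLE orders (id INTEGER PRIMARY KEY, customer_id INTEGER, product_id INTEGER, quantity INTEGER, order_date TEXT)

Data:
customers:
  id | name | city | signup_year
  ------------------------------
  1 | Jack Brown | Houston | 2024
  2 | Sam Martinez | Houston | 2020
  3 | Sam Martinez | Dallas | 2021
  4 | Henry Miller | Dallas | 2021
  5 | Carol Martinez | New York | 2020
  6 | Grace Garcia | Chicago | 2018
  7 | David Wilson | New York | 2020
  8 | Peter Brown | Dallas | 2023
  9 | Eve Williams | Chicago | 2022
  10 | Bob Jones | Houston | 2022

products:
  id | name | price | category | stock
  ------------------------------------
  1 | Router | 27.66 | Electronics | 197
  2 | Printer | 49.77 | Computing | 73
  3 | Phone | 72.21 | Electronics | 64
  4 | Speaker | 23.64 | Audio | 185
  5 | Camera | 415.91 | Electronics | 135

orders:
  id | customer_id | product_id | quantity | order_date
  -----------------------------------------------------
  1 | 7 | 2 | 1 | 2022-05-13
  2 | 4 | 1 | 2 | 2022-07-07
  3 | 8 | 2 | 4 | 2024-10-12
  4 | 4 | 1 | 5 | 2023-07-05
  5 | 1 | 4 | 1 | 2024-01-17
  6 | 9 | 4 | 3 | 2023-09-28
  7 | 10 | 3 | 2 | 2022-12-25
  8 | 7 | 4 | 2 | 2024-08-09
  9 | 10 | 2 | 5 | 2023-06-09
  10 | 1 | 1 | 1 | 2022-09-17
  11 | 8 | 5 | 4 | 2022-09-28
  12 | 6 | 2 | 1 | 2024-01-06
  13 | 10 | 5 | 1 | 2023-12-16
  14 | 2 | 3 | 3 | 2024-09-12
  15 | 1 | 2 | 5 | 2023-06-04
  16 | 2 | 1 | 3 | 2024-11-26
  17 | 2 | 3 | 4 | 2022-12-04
SELECT DISTINCT category FROM products

Execution result:
category
Electronics
Computing
Audio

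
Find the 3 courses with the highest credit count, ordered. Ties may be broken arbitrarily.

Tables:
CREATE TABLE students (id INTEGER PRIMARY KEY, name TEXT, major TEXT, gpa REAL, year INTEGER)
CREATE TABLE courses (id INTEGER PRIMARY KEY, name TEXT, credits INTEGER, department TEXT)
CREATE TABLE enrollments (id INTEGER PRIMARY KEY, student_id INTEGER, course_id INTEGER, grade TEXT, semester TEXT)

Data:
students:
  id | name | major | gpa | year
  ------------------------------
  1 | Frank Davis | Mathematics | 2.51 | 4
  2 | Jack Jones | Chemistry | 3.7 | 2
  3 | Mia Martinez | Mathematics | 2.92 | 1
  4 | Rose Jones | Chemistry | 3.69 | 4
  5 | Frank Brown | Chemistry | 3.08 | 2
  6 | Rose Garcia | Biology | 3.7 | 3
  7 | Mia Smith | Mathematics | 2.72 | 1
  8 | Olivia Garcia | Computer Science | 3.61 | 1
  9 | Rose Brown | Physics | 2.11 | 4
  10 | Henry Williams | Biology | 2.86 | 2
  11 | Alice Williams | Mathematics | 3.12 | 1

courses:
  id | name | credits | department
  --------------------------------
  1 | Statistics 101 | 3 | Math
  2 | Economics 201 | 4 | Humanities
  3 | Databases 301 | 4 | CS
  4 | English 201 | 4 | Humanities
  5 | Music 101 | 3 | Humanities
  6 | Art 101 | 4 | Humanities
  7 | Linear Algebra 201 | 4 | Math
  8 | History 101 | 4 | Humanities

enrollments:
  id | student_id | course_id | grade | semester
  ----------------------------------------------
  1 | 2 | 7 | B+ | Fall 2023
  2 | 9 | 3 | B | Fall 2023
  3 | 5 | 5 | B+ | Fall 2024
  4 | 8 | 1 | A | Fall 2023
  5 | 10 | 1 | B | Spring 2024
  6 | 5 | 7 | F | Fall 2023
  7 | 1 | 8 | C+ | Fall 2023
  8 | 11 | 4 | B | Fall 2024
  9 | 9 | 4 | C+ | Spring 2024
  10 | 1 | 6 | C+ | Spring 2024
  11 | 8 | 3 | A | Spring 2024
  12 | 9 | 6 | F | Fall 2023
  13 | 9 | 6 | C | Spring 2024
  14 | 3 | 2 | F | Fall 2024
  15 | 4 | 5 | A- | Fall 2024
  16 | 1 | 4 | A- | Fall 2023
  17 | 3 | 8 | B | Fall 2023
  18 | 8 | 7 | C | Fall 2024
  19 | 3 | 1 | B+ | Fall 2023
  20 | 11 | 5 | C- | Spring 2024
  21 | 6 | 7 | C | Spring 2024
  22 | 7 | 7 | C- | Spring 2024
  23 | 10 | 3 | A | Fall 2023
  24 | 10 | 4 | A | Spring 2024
SELECT name, credits FROM courses ORDER BY credits DESC LIMIT 3

Execution result:
name | credits
Economics 201 | 4
Databases 301 | 4
English 201 | 4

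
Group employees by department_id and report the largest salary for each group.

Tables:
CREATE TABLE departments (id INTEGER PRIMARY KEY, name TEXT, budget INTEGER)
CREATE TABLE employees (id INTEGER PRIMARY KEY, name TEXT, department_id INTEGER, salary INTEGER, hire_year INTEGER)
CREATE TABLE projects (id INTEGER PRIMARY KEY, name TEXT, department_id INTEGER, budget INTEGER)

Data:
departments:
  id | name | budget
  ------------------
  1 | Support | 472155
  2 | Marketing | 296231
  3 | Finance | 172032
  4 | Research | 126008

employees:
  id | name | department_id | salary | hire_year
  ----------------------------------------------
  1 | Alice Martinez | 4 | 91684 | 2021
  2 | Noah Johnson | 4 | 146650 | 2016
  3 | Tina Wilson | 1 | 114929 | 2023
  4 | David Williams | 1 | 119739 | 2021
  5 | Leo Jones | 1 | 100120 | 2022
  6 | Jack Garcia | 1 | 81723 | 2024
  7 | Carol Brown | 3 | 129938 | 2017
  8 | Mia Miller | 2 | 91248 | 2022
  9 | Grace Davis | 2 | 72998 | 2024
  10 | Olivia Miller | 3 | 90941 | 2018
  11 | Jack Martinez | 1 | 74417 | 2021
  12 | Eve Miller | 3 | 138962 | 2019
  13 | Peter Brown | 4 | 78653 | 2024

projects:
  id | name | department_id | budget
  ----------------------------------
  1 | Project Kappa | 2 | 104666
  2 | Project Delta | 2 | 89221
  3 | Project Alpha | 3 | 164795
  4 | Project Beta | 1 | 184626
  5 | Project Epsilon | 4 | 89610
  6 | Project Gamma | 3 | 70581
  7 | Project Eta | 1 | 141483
SELECT department_id, MAX(salary) AS max_salary FROM employees GROUP BY department_id

Execution result:
department_id | max_salary
1 | 119739
2 | 91248
3 | 138962
4 | 146650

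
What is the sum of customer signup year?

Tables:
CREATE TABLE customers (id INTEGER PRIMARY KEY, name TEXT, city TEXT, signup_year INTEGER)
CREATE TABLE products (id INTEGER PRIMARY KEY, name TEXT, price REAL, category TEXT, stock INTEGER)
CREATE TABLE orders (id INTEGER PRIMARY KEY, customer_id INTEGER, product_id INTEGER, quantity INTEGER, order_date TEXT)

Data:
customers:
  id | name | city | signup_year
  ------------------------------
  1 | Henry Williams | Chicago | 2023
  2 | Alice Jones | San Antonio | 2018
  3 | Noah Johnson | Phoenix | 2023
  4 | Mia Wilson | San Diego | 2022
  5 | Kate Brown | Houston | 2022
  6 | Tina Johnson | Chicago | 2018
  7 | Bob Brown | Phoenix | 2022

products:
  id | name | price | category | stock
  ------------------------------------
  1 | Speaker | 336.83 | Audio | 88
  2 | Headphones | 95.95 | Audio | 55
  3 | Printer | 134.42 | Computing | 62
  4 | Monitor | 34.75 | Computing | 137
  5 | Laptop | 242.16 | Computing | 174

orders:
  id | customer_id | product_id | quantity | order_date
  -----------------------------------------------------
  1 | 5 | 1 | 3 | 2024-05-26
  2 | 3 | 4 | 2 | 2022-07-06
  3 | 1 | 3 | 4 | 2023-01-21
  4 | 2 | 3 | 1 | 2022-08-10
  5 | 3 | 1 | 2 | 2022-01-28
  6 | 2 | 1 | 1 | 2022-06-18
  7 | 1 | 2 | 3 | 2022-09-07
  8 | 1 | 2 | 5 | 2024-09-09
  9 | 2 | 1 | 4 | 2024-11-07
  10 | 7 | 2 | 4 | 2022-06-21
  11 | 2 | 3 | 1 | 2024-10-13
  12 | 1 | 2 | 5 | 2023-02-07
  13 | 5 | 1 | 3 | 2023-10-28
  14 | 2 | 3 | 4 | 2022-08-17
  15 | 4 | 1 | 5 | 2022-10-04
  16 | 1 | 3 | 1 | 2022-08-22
SELECT SUM(signup_year) FROM customers

Execution result:
14148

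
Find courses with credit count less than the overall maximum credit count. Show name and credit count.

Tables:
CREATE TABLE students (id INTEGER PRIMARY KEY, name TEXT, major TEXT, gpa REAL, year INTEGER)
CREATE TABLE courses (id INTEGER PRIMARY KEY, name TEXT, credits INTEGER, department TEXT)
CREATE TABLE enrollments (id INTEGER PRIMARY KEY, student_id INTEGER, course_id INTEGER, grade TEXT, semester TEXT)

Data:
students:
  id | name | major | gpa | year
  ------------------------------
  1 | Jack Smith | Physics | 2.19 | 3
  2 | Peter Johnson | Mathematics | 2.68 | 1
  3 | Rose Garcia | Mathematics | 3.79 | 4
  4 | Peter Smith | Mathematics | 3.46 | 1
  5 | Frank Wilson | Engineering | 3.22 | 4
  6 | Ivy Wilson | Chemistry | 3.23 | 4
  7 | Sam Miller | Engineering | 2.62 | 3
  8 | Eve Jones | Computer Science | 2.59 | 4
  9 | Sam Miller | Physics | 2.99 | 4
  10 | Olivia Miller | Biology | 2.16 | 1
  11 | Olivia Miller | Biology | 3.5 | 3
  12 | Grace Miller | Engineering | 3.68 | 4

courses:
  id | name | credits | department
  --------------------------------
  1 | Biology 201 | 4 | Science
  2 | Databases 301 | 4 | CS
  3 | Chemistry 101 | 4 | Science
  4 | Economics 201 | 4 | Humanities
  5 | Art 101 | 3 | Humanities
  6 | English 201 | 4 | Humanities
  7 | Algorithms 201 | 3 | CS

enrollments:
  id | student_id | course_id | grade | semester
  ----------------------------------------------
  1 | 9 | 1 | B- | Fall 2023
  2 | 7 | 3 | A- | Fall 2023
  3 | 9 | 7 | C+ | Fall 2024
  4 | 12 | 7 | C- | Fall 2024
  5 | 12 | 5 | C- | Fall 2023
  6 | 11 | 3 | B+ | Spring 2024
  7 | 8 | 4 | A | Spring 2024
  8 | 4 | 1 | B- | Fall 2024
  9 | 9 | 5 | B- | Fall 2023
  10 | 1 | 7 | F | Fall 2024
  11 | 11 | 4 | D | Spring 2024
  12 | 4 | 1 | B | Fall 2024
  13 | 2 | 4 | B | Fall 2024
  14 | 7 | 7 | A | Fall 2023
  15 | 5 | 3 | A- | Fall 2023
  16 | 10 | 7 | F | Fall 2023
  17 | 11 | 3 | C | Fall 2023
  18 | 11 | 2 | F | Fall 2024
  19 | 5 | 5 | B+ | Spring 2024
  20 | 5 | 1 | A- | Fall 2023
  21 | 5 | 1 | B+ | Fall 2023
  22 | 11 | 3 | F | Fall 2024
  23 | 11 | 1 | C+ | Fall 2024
SELECT name, credits FROM courses WHERE credits < (SELECT MAX(credits) FROM courses)

Execution result:
name | credits
Art 101 | 3
Algorithms 201 | 3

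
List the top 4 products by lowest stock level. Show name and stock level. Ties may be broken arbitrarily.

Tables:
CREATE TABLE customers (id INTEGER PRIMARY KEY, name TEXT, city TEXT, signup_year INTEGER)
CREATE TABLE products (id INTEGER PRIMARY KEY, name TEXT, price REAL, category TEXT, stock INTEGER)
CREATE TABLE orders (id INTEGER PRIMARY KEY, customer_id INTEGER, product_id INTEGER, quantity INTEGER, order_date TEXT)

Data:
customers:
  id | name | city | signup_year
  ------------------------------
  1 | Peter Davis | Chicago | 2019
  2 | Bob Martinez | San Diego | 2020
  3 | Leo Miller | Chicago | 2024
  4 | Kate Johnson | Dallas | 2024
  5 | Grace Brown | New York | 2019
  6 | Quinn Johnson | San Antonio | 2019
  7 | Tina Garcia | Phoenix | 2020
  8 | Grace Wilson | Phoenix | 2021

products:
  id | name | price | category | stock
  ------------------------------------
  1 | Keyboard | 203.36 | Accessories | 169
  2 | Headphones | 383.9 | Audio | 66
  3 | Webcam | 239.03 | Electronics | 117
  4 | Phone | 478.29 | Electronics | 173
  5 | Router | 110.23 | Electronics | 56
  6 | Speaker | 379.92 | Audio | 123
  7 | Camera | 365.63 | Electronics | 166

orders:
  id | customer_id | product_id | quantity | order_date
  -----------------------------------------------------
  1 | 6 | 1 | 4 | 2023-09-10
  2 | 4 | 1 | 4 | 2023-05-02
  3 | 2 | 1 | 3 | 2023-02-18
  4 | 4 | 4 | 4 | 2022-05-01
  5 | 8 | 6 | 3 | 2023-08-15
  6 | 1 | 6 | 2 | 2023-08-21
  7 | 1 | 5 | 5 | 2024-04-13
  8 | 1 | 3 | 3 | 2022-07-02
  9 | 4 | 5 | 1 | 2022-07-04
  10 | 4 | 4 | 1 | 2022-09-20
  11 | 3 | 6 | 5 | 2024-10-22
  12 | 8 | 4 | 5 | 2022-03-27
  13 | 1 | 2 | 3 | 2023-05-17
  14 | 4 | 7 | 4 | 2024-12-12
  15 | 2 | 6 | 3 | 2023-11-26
SELECT name, stock FROM products ORDER BY stock ASC LIMIT 4

Execution result:
name | stock
Router | 56
Headphones | 66
Webcam | 117
Speaker | 123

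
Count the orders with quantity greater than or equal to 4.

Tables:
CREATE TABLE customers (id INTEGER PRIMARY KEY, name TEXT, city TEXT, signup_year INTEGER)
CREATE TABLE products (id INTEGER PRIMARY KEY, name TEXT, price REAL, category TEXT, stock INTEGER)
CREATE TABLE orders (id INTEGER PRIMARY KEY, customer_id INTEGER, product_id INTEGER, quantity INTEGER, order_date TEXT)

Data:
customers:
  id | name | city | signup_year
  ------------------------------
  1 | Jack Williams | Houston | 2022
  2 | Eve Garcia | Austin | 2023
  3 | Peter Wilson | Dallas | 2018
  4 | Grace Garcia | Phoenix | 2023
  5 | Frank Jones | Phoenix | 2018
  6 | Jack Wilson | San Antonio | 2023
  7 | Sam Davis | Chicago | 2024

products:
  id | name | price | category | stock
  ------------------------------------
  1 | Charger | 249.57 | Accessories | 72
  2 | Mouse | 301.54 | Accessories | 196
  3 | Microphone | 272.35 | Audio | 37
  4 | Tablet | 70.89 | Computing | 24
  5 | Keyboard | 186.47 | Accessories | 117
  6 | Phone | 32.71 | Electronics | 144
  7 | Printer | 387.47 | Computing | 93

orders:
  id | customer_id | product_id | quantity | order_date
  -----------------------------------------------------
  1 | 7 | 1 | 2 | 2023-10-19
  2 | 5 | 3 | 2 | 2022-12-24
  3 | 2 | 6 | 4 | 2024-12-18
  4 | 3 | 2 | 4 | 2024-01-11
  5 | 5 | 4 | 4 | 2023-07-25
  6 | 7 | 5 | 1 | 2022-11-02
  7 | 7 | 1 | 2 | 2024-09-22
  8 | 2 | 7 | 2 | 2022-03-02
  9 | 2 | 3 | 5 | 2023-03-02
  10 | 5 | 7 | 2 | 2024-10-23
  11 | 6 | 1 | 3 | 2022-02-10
SELECT COUNT(*) FROM orders WHERE quantity >= 4

Execution result:
4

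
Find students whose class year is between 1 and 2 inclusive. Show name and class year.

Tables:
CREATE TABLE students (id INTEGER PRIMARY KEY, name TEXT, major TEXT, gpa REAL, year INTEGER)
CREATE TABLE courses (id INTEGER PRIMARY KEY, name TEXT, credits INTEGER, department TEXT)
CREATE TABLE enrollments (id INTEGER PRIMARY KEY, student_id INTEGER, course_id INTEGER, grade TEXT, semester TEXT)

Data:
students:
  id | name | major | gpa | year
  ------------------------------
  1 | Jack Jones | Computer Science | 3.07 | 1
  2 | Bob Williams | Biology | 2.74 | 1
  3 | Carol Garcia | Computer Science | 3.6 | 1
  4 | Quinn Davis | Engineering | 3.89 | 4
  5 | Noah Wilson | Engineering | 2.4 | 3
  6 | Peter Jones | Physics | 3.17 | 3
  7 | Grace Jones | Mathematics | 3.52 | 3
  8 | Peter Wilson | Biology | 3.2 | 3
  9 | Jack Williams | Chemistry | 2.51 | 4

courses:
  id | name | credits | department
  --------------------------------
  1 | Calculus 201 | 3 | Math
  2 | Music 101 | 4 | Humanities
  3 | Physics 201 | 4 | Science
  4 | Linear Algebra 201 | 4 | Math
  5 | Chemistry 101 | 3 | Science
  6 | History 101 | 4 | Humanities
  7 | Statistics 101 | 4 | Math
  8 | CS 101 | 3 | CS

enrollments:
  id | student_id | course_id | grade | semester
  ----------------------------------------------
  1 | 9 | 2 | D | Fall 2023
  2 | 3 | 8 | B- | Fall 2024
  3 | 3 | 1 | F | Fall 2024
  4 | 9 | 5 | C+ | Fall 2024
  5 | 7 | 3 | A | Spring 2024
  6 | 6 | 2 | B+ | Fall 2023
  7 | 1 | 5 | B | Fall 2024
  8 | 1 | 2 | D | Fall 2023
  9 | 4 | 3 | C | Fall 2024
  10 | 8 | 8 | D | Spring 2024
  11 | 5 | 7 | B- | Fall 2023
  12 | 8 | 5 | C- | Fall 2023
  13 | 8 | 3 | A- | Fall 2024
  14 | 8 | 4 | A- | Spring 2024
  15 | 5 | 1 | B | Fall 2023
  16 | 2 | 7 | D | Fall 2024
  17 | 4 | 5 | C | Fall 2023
SELECT name, year FROM students WHERE year BETWEEN 1 AND 2

Execution result:
name | year
Jack Jones | 1
Bob Williams | 1
Carol Garcia | 1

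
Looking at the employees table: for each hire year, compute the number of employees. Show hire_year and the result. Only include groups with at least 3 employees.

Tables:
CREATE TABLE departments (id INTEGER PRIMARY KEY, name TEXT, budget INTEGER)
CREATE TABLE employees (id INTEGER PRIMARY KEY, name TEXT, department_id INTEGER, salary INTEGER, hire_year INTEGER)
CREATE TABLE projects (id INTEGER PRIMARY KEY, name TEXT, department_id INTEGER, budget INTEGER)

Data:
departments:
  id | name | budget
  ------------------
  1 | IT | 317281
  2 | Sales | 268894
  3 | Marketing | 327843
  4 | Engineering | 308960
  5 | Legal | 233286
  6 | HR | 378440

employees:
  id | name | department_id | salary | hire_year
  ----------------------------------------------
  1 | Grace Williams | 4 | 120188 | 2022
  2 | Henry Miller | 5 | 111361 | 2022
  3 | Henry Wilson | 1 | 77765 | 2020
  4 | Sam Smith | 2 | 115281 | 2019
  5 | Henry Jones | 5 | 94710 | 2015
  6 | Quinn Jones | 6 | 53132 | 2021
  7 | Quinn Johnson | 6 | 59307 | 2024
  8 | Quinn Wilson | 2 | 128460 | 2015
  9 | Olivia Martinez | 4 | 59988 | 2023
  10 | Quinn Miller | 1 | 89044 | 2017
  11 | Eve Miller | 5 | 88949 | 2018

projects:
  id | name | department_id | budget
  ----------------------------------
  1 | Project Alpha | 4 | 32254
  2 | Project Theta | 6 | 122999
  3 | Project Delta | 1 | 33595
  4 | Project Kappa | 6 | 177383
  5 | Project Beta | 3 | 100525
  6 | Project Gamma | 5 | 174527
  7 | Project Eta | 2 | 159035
SELECT hire_year, COUNT(*) AS n FROM employees GROUP BY hire_year HAVING COUNT(*) >= 3

Execution result:
(no rows)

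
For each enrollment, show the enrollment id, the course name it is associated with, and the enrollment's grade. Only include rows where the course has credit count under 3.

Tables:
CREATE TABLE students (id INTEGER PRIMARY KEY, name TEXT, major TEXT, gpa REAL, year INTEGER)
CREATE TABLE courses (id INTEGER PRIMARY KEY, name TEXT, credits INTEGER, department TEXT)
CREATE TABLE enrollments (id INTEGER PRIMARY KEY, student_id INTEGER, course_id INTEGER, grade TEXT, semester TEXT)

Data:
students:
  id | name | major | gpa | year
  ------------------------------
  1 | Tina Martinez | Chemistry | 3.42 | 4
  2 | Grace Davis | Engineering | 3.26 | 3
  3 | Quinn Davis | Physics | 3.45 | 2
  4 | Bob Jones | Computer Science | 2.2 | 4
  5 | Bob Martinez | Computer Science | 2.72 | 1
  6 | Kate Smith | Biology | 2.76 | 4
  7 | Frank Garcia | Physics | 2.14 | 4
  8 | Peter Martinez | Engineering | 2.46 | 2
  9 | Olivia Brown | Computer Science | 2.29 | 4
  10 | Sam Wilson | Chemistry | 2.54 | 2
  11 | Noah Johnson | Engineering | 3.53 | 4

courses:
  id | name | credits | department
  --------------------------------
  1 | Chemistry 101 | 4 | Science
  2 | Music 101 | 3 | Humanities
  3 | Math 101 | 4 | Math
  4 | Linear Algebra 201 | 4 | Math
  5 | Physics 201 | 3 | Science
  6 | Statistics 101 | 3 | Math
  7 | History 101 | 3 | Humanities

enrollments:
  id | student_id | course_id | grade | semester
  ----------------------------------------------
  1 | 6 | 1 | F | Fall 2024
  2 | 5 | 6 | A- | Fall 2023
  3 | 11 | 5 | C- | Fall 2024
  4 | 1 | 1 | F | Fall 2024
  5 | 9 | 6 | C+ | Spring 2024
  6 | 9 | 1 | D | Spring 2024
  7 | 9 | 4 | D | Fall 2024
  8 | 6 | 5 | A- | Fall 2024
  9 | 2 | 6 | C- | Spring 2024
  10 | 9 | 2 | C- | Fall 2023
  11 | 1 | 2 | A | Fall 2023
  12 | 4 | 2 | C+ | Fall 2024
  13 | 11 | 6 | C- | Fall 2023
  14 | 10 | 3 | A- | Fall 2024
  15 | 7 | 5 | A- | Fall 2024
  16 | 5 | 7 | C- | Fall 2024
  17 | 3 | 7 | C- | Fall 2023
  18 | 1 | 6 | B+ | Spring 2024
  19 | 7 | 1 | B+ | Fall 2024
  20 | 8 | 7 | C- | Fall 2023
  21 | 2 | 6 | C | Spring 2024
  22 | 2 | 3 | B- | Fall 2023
SELECT c.id, p.name AS course, c.grade FROM enrollments c JOIN courses p ON c.course_id = p.id WHERE p.credits < 3

Execution result:
(no rows)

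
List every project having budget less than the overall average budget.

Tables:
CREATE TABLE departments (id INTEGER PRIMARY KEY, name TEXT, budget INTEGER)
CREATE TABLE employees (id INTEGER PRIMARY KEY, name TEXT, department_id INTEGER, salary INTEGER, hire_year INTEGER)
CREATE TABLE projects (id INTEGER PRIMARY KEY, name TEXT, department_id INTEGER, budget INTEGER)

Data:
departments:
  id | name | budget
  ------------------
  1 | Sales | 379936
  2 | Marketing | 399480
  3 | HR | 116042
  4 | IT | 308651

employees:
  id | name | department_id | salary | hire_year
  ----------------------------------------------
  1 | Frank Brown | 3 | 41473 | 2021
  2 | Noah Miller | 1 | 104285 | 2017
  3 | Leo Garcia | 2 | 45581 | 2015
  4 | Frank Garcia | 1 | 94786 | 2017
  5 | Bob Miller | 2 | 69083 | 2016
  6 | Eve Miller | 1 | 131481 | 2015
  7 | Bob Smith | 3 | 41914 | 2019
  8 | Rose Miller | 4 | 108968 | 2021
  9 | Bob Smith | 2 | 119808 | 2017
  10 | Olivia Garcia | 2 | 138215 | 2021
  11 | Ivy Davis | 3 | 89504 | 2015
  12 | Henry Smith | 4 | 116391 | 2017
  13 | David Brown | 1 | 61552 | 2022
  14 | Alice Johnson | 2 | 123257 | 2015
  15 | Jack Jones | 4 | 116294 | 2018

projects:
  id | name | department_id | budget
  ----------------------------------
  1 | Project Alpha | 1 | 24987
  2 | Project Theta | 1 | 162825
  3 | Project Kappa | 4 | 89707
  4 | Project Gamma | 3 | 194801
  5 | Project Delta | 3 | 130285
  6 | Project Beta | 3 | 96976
SELECT name, budget FROM projects WHERE budget < (SELECT AVG(budget) FROM projects)

Execution result:
name | budget
Project Alpha | 24987
Project Kappa | 89707
Project Beta | 96976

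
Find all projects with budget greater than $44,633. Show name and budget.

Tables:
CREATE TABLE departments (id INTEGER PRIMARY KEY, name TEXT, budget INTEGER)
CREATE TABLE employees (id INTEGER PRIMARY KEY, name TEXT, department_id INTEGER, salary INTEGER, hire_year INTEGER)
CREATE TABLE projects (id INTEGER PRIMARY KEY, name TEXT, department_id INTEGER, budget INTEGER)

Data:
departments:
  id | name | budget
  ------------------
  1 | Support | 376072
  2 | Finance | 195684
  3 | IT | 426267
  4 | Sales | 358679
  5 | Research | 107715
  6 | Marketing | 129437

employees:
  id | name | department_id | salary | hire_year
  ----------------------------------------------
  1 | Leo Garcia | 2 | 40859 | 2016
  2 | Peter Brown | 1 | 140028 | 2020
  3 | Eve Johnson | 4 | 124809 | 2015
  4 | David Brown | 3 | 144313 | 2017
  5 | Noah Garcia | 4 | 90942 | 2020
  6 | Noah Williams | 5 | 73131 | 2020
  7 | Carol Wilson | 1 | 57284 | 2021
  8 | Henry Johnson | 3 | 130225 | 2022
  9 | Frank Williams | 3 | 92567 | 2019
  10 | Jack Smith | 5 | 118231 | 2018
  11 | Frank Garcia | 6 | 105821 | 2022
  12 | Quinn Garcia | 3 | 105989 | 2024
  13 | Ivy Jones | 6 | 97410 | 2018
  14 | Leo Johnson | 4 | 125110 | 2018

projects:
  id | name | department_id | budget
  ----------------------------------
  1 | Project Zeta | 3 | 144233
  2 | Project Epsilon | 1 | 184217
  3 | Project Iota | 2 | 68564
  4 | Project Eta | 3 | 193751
SELECT name, budget FROM projects WHERE budget > 44633

Execution result:
name | budget
Project Zeta | 144233
Project Epsilon | 184217
Project Iota | 68564
Project Eta | 193751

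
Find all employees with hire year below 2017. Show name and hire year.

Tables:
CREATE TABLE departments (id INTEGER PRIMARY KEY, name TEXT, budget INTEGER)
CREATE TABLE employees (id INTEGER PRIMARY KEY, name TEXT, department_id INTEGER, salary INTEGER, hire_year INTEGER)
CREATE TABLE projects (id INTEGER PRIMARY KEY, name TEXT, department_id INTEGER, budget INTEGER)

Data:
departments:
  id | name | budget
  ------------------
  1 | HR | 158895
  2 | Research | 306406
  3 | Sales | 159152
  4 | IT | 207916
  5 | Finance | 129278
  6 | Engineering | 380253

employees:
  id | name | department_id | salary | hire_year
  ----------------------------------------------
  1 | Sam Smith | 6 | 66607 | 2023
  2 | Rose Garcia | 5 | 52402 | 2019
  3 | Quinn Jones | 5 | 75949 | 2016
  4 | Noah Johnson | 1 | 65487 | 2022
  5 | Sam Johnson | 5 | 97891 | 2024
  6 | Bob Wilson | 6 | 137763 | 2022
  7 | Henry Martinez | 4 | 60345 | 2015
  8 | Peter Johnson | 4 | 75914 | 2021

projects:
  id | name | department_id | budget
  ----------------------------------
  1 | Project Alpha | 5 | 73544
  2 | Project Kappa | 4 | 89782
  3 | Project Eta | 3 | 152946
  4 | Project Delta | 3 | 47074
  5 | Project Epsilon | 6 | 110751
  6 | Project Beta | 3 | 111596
SELECT name, hire_year FROM employees WHERE hire_year < 2017

Execution result:
name | hire_year
Quinn Jones | 2016
Henry Martinez | 2015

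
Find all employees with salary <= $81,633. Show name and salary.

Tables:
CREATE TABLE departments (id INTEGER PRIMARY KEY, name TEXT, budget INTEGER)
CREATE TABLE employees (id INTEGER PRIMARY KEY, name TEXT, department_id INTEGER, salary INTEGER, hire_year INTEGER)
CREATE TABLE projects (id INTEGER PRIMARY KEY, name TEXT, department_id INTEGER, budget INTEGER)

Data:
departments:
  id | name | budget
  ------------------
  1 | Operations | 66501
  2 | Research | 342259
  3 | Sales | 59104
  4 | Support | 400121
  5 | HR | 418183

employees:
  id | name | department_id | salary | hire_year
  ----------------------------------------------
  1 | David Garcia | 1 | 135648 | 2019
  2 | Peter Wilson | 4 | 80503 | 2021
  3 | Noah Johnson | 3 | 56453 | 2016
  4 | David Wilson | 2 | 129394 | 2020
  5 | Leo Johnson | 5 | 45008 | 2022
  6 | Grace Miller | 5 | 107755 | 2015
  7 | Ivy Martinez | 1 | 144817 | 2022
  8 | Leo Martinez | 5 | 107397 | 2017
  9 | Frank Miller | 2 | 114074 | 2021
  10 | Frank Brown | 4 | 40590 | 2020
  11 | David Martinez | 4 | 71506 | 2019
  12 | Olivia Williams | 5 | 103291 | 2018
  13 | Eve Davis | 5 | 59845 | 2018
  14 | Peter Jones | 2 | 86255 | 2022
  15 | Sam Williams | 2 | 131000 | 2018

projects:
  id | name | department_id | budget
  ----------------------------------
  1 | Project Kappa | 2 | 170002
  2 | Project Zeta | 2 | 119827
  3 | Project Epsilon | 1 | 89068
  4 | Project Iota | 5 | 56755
SELECT name, salary FROM employees WHERE salary <= 81633

Execution result:
name | salary
Peter Wilson | 80503
Noah Johnson | 56453
Leo Johnson | 45008
Frank Brown | 40590
David Martinez | 71506
Eve Davis | 59845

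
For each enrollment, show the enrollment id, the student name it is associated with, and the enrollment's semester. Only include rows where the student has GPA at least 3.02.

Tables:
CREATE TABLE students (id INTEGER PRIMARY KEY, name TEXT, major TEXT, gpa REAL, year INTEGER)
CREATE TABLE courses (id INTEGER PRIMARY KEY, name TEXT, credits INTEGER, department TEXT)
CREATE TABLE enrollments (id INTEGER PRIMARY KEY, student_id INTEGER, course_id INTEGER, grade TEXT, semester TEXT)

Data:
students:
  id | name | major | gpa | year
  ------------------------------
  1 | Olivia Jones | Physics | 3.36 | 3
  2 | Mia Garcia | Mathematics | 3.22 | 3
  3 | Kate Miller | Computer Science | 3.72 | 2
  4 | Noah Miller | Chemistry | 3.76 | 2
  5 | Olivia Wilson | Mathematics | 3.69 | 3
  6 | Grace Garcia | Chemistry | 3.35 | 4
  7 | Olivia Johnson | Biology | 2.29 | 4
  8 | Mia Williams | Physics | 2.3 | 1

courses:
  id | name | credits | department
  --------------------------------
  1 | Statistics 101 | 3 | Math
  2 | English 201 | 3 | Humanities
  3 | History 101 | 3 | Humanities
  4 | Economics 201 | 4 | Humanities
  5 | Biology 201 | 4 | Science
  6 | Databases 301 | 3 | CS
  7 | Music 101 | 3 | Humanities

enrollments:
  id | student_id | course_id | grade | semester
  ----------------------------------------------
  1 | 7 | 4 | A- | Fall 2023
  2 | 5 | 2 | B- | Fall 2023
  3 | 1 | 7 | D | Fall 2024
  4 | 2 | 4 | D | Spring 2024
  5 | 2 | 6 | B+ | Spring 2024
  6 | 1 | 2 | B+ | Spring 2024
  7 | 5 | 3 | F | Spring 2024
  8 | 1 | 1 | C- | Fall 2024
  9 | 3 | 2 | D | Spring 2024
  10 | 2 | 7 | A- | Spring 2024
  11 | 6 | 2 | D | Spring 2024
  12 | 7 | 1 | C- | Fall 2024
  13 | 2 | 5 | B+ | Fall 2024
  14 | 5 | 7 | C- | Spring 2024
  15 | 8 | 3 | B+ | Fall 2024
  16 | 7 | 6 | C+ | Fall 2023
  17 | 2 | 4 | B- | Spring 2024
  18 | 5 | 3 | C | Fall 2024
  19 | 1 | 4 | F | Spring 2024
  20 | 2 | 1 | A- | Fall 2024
SELECT c.id, p.name AS student, c.semester FROM enrollments c JOIN students p ON c.student_id = p.id WHERE p.gpa >= 3.02

Execution result:
id | student | semester
2 | Olivia Wilson | Fall 2023
3 | Olivia Jones | Fall 2024
4 | Mia Garcia | Spring 2024
5 | Mia Garcia | Spring 2024
6 | Olivia Jones | Spring 2024
7 | Olivia Wilson | Spring 2024
8 | Olivia Jones | Fall 2024
9 | Kate Miller | Spring 2024
10 | Mia Garcia | Spring 2024
11 | Grace Garcia | Spring 2024
13 | Mia Garcia | Fall 2024
14 | Olivia Wilson | Spring 2024
17 | Mia Garcia | Spring 2024
18 | Olivia Wilson | Fall 2024
19 | Olivia Jones | Spring 2024
20 | Mia Garcia | Fall 2024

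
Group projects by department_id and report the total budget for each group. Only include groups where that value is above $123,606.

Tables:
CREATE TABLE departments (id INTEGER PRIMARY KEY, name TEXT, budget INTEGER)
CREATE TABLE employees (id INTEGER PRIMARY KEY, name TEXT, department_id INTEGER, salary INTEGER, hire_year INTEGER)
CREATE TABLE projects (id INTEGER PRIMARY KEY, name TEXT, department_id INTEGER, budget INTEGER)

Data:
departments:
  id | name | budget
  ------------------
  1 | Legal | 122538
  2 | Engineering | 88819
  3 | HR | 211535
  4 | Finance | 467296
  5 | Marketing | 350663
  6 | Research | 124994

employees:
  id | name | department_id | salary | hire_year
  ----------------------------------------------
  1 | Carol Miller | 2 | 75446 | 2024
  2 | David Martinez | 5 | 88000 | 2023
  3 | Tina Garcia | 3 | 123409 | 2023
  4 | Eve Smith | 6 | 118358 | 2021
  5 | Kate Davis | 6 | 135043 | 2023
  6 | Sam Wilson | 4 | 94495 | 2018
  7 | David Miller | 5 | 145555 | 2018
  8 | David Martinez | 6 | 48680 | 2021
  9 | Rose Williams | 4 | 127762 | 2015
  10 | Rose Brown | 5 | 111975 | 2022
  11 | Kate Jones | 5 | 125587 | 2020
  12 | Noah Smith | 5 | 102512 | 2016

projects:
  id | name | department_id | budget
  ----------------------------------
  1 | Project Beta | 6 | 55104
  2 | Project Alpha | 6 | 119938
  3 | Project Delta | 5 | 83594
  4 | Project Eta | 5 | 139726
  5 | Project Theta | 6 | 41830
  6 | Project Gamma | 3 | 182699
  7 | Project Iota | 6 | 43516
SELECT department_id, SUM(budget) AS sum_budget FROM projects GROUP BY department_id HAVING SUM(budget) > 123606

Execution result:
department_id | sum_budget
3 | 182699
5 | 223320
6 | 260388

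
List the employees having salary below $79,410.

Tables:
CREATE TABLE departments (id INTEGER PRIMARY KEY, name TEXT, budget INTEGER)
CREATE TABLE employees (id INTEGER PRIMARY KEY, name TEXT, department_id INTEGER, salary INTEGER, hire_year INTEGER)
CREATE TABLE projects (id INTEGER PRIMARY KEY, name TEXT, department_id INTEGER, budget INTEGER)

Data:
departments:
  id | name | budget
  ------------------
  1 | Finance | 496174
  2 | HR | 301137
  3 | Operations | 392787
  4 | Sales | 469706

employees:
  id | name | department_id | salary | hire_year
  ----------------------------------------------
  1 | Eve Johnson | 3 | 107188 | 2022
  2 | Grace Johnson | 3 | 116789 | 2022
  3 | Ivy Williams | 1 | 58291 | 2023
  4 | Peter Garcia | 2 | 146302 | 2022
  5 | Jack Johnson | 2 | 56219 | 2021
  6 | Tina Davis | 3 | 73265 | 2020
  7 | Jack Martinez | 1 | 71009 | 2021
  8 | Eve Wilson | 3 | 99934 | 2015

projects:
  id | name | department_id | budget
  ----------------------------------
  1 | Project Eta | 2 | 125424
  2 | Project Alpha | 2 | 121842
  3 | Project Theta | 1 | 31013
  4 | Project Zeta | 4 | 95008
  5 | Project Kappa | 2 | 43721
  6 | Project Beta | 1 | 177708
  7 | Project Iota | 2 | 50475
SELECT name, salary FROM employees WHERE salary < 79410

Execution result:
name | salary
Ivy Williams | 58291
Jack Johnson | 56219
Tina Davis | 73265
Jack Martinez | 71009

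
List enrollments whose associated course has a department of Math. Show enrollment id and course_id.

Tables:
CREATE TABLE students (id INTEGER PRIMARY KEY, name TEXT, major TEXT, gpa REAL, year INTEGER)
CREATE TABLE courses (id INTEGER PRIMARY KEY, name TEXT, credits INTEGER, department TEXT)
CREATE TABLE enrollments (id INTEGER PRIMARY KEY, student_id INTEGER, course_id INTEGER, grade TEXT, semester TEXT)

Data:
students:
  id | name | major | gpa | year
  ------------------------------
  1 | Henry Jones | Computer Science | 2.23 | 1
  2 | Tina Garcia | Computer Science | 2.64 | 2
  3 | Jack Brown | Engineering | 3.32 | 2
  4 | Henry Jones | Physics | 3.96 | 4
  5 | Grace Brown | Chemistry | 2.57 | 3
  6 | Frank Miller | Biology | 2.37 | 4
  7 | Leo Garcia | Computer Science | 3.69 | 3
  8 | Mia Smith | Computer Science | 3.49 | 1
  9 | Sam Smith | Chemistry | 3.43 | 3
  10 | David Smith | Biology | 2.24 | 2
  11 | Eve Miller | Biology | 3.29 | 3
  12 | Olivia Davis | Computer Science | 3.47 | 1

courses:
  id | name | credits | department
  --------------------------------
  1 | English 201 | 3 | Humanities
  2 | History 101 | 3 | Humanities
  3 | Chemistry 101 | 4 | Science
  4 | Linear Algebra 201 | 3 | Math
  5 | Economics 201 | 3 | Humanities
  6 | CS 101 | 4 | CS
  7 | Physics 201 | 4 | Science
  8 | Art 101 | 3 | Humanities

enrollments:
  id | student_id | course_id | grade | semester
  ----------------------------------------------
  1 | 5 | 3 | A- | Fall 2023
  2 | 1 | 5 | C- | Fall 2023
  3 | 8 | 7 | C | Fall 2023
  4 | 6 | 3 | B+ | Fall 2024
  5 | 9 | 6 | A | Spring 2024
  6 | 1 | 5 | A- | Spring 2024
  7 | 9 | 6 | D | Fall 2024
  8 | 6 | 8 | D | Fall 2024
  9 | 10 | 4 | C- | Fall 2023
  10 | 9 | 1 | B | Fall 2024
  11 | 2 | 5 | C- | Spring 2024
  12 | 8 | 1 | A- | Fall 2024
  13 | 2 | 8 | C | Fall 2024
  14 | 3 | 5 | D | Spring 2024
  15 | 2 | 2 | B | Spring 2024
SELECT id, course_id FROM enrollments WHERE course_id IN (SELECT id FROM courses WHERE department = 'Math')

Execution result:
id | course_id
9 | 4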